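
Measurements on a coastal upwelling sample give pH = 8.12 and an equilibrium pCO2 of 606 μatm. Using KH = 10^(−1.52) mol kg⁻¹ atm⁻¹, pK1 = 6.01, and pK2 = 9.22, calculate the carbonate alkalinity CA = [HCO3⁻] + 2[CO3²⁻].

CA = 2.73 mmol/kg

[CO2*] = KH · pCO2 = 10^(−1.52) × 606×10^-6 = 1.830×10^-5 mol/kg
α₀ = 1/(1 + K1/[H⁺] + K1K2/[H⁺]²) = 1/(1 + 10^+2.11 + 10^+1.01) = 0.007140
DIC = [CO2*]/α₀ = 1.830×10^-5 / 0.007140 = 2.563 mmol/kg
CA = (α₁ + 2α₂)·DIC = (0.9198 + 2×0.07306) × 2.563 = 2.73 mmol/kg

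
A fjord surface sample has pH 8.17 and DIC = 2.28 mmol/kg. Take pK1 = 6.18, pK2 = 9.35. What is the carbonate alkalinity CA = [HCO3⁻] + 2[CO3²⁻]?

CA = 2.40 mmol/kg

CA = [HCO3⁻] + 2[CO3²⁻] = (α₁ + 2α₂)·DIC
At pH 8.17: [H⁺]/K1 = 10^-1.99 = 0.010233, K2/[H⁺] = 10^-1.18 = 0.066069
α₁ = 1/(1 + 0.010233 + 0.066069) = 1/1.0763 = 0.9291; α₂ = α₁·K2/[H⁺] = 0.06139
α₁ + 2α₂ = 1.0519
CA = 1.0519 × 2.28 = 2.40 mmol/kg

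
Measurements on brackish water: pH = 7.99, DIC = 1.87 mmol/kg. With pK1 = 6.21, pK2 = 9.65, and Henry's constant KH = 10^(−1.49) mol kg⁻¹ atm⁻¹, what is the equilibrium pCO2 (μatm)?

pCO2 = 924 μatm

α₀ = 1 / (1 + K1/[H⁺] + K1K2/[H⁺]²) = 1 / (1 + 10^+1.78 + 10^+0.12)
   = 1 / (1 + 60.256 + 1.3183) = 1/62.574 = 0.01598
[CO2*] = α₀ × DIC = 0.01598 × 1.87 = 0.02988 mmol/kg
pCO2 = [CO2*]/KH = 2.988×10^-5 / 3.236×10^-2 = 924 μatm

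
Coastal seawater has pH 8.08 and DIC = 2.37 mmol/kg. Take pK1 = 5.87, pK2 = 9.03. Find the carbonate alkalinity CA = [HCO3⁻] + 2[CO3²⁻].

CA = [HCO3⁻] + 2[CO3²⁻] = (α₁ + 2α₂)·DIC
At pH 8.08: [H⁺]/K1 = 10^-2.21 = 0.0061660, K2/[H⁺] = 10^-0.95 = 0.11220
α₁ = 1/(1 + 0.0061660 + 0.11220) = 1/1.1184 = 0.8942; α₂ = α₁·K2/[H⁺] = 0.1003
α₁ + 2α₂ = 1.0948
CA = 1.0948 × 2.37 = 2.59 mmol/kg

CA = 2.59 mmol/kg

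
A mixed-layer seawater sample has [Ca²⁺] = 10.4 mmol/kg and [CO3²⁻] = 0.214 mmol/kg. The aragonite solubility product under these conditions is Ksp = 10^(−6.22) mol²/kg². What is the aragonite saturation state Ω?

Ksp = 10^(−6.22) = 6.026×10^-7
Ω = [Ca²⁺][CO3²⁻]/Ksp = (10.4×10^-3)(0.214×10^-3) / 6.026×10^-7 = 3.69

Ω = 3.69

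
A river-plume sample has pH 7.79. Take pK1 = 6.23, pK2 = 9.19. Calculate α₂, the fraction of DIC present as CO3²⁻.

α₂ = 1 / (1 + [H⁺]/K2 + [H⁺]²/(K1K2)) = 1 / (1 + 10^+1.40 + 10^-0.16)
   = 1 / (1 + 25.119 + 0.69183) = 1/26.811 = 0.03730

α₂ = 0.0373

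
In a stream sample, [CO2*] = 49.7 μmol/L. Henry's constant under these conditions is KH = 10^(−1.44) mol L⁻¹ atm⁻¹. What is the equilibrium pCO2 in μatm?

KH = 10^(−1.44) = 3.631×10^-2 mol L⁻¹ atm⁻¹
pCO2 = [CO2*]/KH = 49.7×10^-6 / 3.631×10^-2 = 1.37×10^-3 atm = 1370 μatm

pCO2 = 1370 μatm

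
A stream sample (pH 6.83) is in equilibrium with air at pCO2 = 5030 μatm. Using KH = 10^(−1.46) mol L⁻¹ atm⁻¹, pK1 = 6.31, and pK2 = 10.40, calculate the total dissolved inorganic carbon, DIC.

[CO2*] = KH · pCO2 = 10^(−1.46) × 5030×10^-6 = 1.744×10^-4 mol/L
α₀ = 1/(1 + K1/[H⁺] + K1K2/[H⁺]²) = 1/(1 + 10^+0.52 + 10^-3.05) = 0.2319
DIC = [CO2*]/α₀ = 1.744×10^-4 / 0.2319 = 0.752 mmol/L

DIC = 0.752 mmol/L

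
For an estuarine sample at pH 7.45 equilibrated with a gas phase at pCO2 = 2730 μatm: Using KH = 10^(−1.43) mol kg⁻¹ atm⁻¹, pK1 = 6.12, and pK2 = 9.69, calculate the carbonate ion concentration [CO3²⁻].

[CO3²⁻] = 12.5 μmol/kg

[CO2*] = KH · pCO2 = 10^(−1.43) × 2730×10^-6 = 1.014×10^-4 mol/kg
α₀ = 1/(1 + K1/[H⁺] + K1K2/[H⁺]²) = 1/(1 + 10^+1.33 + 10^-0.91) = 0.04444
DIC = [CO2*]/α₀ = 1.014×10^-4 / 0.04444 = 2.282 mmol/kg
[CO3²⁻] = α₂·DIC; α₂ = 0.005467, so [CO3²⁻] = 0.005467 × 2.282 = 0.0125 mmol/kg = 12.5 μmol/kg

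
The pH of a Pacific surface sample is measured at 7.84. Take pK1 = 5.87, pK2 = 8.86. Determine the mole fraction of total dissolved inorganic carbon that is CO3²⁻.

α₂ = 0.0863

α₂ = 1 / (1 + [H⁺]/K2 + [H⁺]²/(K1K2)) = 1 / (1 + 10^+1.02 + 10^-0.95)
   = 1 / (1 + 10.471 + 0.11220) = 1/11.583 = 0.08633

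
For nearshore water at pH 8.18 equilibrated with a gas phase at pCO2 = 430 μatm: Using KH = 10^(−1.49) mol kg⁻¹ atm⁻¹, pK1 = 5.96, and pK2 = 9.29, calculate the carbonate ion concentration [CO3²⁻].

[CO2*] = KH · pCO2 = 10^(−1.49) × 430×10^-6 = 1.391×10^-5 mol/kg
α₀ = 1/(1 + K1/[H⁺] + K1K2/[H⁺]²) = 1/(1 + 10^+2.22 + 10^+1.11) = 0.005560
DIC = [CO2*]/α₀ = 1.391×10^-5 / 0.005560 = 2.502 mmol/kg
[CO3²⁻] = α₂·DIC; α₂ = 0.07163, so [CO3²⁻] = 0.07163 × 2.502 = 0.179 mmol/kg

[CO3²⁻] = 0.179 mmol/kg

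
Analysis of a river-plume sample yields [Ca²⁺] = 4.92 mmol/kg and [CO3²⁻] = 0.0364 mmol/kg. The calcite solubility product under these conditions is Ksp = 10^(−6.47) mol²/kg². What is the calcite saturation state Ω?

Ksp = 10^(−6.47) = 3.388×10^-7
Ω = [Ca²⁺][CO3²⁻]/Ksp = (4.92×10^-3)(0.0364×10^-3) / 3.388×10^-7 = 0.529

Ω = 0.529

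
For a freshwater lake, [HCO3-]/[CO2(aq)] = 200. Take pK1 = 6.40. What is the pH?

pH = 8.70

From K1 = [H⁺][HCO3-]/[CO2(aq)]:  pH = pK1 + log₁₀([HCO3-]/[CO2(aq)])
log₁₀(200) = +2.301
pH = 6.40 + (+2.301) = 8.70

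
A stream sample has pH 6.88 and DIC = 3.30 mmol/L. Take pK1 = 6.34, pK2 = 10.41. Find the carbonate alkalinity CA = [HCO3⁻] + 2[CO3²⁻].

CA = [HCO3⁻] + 2[CO3²⁻] = (α₁ + 2α₂)·DIC
At pH 6.88: [H⁺]/K1 = 10^-0.54 = 0.28840, K2/[H⁺] = 10^-3.53 = 0.00029512
α₁ = 1/(1 + 0.28840 + 0.00029512) = 1/1.2887 = 0.7760; α₂ = α₁·K2/[H⁺] = 0.0002290
α₁ + 2α₂ = 0.7764
CA = 0.7764 × 3.30 = 2.56 mmol/L

CA = 2.56 mmol/L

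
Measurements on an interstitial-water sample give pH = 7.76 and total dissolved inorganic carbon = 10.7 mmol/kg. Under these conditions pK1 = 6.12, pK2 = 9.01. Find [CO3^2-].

α₂ = 1 / (1 + [H⁺]/K2 + [H⁺]²/(K1K2)) = 1 / (1 + 10^+1.25 + 10^-0.39)
   = 1 / (1 + 17.783 + 0.40738) = 1/19.190 = 0.05211
[CO3²⁻] = α₂ × DIC = 0.05211 × 10.7 = 0.558 mmol/kg

[CO3²⁻] = 0.558 mmol/kg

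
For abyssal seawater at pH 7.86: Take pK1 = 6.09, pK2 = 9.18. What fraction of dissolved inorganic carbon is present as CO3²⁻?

α₂ = 0.0449

α₂ = 1 / (1 + [H⁺]/K2 + [H⁺]²/(K1K2)) = 1 / (1 + 10^+1.32 + 10^-0.45)
   = 1 / (1 + 20.893 + 0.35481) = 1/22.248 = 0.04495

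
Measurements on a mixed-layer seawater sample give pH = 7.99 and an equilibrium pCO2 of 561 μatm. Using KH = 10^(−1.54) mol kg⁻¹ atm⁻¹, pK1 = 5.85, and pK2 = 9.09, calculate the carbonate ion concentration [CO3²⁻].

[CO3²⁻] = 0.177 mmol/kg

[CO2*] = KH · pCO2 = 10^(−1.54) × 561×10^-6 = 1.618×10^-5 mol/kg
α₀ = 1/(1 + K1/[H⁺] + K1K2/[H⁺]²) = 1/(1 + 10^+2.14 + 10^+1.04) = 0.006667
DIC = [CO2*]/α₀ = 1.618×10^-5 / 0.006667 = 2.427 mmol/kg
[CO3²⁻] = α₂·DIC; α₂ = 0.07310, so [CO3²⁻] = 0.07310 × 2.427 = 0.177 mmol/kg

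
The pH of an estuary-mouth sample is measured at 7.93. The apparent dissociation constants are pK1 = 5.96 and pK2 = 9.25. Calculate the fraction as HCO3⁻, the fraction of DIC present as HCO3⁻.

α₁ = 0.945

α₁ = 1 / (1 + [H⁺]/K1 + K2/[H⁺]) = 1 / (1 + 10^-1.97 + 10^-1.32)
   = 1 / (1 + 0.010715 + 0.047863) = 1/1.0586 = 0.9447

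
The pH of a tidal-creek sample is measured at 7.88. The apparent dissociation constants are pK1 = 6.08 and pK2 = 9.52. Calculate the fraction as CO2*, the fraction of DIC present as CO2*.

α₀ = 1 / (1 + K1/[H⁺] + K1K2/[H⁺]²) = 1 / (1 + 10^+1.80 + 10^+0.16)
   = 1 / (1 + 63.096 + 1.4454) = 1/65.541 = 0.01526

α₀ = 0.0153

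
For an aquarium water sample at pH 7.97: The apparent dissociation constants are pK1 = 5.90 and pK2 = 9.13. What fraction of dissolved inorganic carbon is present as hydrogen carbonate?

α₁ = 0.928

α₁ = 1 / (1 + [H⁺]/K1 + K2/[H⁺]) = 1 / (1 + 10^-2.07 + 10^-1.16)
   = 1 / (1 + 0.0085114 + 0.069183) = 1/1.0777 = 0.9279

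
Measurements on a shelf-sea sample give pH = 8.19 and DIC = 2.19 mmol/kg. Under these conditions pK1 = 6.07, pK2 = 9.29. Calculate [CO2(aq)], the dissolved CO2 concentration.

α₀ = 1 / (1 + K1/[H⁺] + K1K2/[H⁺]²) = 1 / (1 + 10^+2.12 + 10^+1.02)
   = 1 / (1 + 131.83 + 10.471) = 1/143.30 = 0.006979
[CO2*] = α₀ × DIC = 0.006979 × 2.19 = 0.0153 mmol/kg = 15.3 μmol/kg

[CO2*] = 15.3 μmol/kg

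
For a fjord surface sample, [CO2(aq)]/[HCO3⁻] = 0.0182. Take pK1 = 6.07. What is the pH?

pH = 7.81

From K1 = [H⁺][HCO3⁻]/[CO2(aq)]:  pH = pK1 − log₁₀([CO2(aq)]/[HCO3⁻])
log₁₀(0.0182) = -1.740
pH = 6.07 − (-1.740) = 7.81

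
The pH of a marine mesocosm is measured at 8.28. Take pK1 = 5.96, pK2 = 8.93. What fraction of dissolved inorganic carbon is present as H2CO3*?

α₀ = 1 / (1 + K1/[H⁺] + K1K2/[H⁺]²) = 1 / (1 + 10^+2.32 + 10^+1.67)
   = 1 / (1 + 208.93 + 46.774) = 1/256.70 = 0.003896

α₀ = 0.00390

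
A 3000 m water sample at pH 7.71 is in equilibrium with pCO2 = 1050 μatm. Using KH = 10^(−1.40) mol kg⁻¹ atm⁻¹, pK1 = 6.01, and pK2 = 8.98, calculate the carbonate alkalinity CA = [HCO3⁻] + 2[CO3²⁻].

[CO2*] = KH · pCO2 = 10^(−1.40) × 1050×10^-6 = 4.180×10^-5 mol/kg
α₀ = 1/(1 + K1/[H⁺] + K1K2/[H⁺]²) = 1/(1 + 10^+1.70 + 10^+0.43) = 0.01858
DIC = [CO2*]/α₀ = 4.180×10^-5 / 0.01858 = 2.249 mmol/kg
CA = (α₁ + 2α₂)·DIC = (0.9314 + 2×0.05002) × 2.249 = 2.32 mmol/kg

CA = 2.32 mmol/kg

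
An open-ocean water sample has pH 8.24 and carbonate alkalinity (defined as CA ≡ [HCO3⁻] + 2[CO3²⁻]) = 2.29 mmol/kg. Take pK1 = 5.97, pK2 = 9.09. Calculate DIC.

CA = [HCO3⁻] + 2[CO3²⁻] = (α₁ + 2α₂)·DIC
At pH 8.24: [H⁺]/K1 = 10^-2.27 = 0.0053703, K2/[H⁺] = 10^-0.85 = 0.14125
α₁ = 1/(1 + 0.0053703 + 0.14125) = 1/1.1466 = 0.8721; α₂ = α₁·K2/[H⁺] = 0.1232
α₁ + 2α₂ = 1.1185
DIC = CA / (α₁ + 2α₂) = 2.29 / 1.1185 = 2.05 mmol/kg

DIC = 2.05 mmol/kg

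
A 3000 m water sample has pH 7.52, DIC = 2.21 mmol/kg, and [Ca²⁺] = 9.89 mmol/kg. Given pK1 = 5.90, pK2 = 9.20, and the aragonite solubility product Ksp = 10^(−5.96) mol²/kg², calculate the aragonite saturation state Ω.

Ω = 0.399

α₂ = 1 / (1 + [H⁺]/K2 + [H⁺]²/(K1K2)) = 1 / (1 + 10^+1.68 + 10^+0.06)
   = 1 / (1 + 47.863 + 1.1482) = 1/50.011 = 0.02000
[CO3²⁻] = α₂ × DIC = 0.02000 × 2.21 = 0.04419 mmol/kg
Ksp = 10^(−5.96) = 1.096×10^-6
Ω = [Ca²⁺][CO3²⁻]/Ksp = (9.89×10^-3)(4.419×10^-5) / 1.096×10^-6 = 0.399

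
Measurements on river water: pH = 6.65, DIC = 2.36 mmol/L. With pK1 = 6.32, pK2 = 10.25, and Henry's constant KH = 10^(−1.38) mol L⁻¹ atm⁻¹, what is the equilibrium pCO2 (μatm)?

α₀ = 1 / (1 + K1/[H⁺] + K1K2/[H⁺]²) = 1 / (1 + 10^+0.33 + 10^-3.27)
   = 1 / (1 + 2.1380 + 0.00053703) = 1/3.1385 = 0.3186
[CO2*] = α₀ × DIC = 0.3186 × 2.36 = 0.7520 mmol/L
pCO2 = [CO2*]/KH = 7.520×10^-4 / 4.169×10^-2 = 1.80×10^4 μatm

pCO2 = 1.80×10^4 μatm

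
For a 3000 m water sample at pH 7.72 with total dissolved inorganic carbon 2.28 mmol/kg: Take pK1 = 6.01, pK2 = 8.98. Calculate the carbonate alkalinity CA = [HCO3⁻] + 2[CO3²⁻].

CA = [HCO3⁻] + 2[CO3²⁻] = (α₁ + 2α₂)·DIC
At pH 7.72: [H⁺]/K1 = 10^-1.71 = 0.019498, K2/[H⁺] = 10^-1.26 = 0.054954
α₁ = 1/(1 + 0.019498 + 0.054954) = 1/1.0745 = 0.9307; α₂ = α₁·K2/[H⁺] = 0.05115
α₁ + 2α₂ = 1.0330
CA = 1.0330 × 2.28 = 2.36 mmol/kg

CA = 2.36 mmol/kg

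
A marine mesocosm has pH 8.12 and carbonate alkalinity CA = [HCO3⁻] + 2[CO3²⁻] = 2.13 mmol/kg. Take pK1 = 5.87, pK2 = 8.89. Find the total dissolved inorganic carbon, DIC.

CA = [HCO3⁻] + 2[CO3²⁻] = (α₁ + 2α₂)·DIC
At pH 8.12: [H⁺]/K1 = 10^-2.25 = 0.0056234, K2/[H⁺] = 10^-0.77 = 0.16982
α₁ = 1/(1 + 0.0056234 + 0.16982) = 1/1.1754 = 0.8507; α₂ = α₁·K2/[H⁺] = 0.1445
α₁ + 2α₂ = 1.1397
DIC = CA / (α₁ + 2α₂) = 2.13 / 1.1397 = 1.87 mmol/kg

DIC = 1.87 mmol/kg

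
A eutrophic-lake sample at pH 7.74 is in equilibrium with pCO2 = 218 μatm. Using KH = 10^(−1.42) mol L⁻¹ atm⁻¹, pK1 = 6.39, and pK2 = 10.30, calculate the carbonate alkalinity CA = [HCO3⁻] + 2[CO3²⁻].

[CO2*] = KH · pCO2 = 10^(−1.42) × 218×10^-6 = 8.288×10^-6 mol/L
α₀ = 1/(1 + K1/[H⁺] + K1K2/[H⁺]²) = 1/(1 + 10^+1.35 + 10^-1.21) = 0.04265
DIC = [CO2*]/α₀ = 8.288×10^-6 / 0.04265 = 0.1943 mmol/L
CA = (α₁ + 2α₂)·DIC = (0.9547 + 2×0.002630) × 0.1943 = 0.187 mmol/L

CA = 0.187 mmol/L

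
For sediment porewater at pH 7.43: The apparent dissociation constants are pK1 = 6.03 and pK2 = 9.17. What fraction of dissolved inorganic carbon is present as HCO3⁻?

α₁ = 1 / (1 + [H⁺]/K1 + K2/[H⁺]) = 1 / (1 + 10^-1.40 + 10^-1.74)
   = 1 / (1 + 0.039811 + 0.018197) = 1/1.0580 = 0.9452

α₁ = 0.945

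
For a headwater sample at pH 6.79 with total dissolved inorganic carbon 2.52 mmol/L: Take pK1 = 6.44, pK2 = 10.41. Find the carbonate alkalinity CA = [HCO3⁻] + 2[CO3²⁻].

CA = [HCO3⁻] + 2[CO3²⁻] = (α₁ + 2α₂)·DIC
At pH 6.79: [H⁺]/K1 = 10^-0.35 = 0.44668, K2/[H⁺] = 10^-3.62 = 0.00023988
α₁ = 1/(1 + 0.44668 + 0.00023988) = 1/1.4469 = 0.6911; α₂ = α₁·K2/[H⁺] = 0.0001658
α₁ + 2α₂ = 0.6915
CA = 0.6915 × 2.52 = 1.74 mmol/L

CA = 1.74 mmol/L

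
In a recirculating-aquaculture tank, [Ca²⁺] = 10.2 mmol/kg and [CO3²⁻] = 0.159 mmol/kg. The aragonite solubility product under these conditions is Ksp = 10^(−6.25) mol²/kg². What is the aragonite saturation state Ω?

Ksp = 10^(−6.25) = 5.623×10^-7
Ω = [Ca²⁺][CO3²⁻]/Ksp = (10.2×10^-3)(0.159×10^-3) / 5.623×10^-7 = 2.88

Ω = 2.88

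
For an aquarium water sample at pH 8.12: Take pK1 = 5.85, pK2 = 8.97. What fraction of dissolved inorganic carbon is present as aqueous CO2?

α₀ = 0.00468

α₀ = 1 / (1 + K1/[H⁺] + K1K2/[H⁺]²) = 1 / (1 + 10^+2.27 + 10^+1.42)
   = 1 / (1 + 186.21 + 26.303) = 1/213.51 = 0.004684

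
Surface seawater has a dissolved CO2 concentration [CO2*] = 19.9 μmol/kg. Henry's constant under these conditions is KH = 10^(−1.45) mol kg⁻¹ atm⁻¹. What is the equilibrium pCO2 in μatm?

KH = 10^(−1.45) = 3.548×10^-2 mol kg⁻¹ atm⁻¹
pCO2 = [CO2*]/KH = 19.9×10^-6 / 3.548×10^-2 = 5.61×10^-4 atm = 561 μatm

pCO2 = 561 μatm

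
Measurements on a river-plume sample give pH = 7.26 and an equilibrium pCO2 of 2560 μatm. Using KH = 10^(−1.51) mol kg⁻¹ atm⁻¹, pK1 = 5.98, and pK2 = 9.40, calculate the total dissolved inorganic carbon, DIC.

DIC = 1.60 mmol/kg

[CO2*] = KH · pCO2 = 10^(−1.51) × 2560×10^-6 = 7.911×10^-5 mol/kg
α₀ = 1/(1 + K1/[H⁺] + K1K2/[H⁺]²) = 1/(1 + 10^+1.28 + 10^-0.86) = 0.04952
DIC = [CO2*]/α₀ = 7.911×10^-5 / 0.04952 = 1.60 mmol/kg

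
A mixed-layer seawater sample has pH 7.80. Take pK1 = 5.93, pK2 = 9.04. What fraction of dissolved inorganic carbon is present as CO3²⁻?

α₂ = 0.0537

α₂ = 1 / (1 + [H⁺]/K2 + [H⁺]²/(K1K2)) = 1 / (1 + 10^+1.24 + 10^-0.63)
   = 1 / (1 + 17.378 + 0.23442) = 1/18.612 = 0.05373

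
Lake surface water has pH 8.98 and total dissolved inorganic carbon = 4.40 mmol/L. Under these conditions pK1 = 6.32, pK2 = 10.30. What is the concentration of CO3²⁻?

α₂ = 1 / (1 + [H⁺]/K2 + [H⁺]²/(K1K2)) = 1 / (1 + 10^+1.32 + 10^-1.34)
   = 1 / (1 + 20.893 + 0.045709) = 1/21.939 = 0.04558
[CO3²⁻] = α₂ × DIC = 0.04558 × 4.40 = 0.201 mmol/L

[CO3²⁻] = 0.201 mmol/L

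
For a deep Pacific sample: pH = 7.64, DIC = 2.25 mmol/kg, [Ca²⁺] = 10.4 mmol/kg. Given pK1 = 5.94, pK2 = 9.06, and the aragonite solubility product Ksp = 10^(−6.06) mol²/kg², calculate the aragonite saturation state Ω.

α₂ = 1 / (1 + [H⁺]/K2 + [H⁺]²/(K1K2)) = 1 / (1 + 10^+1.42 + 10^-0.28)
   = 1 / (1 + 26.303 + 0.52481) = 1/27.827 = 0.03594
[CO3²⁻] = α₂ × DIC = 0.03594 × 2.25 = 0.08086 mmol/kg
Ksp = 10^(−6.06) = 8.710×10^-7
Ω = [Ca²⁺][CO3²⁻]/Ksp = (10.4×10^-3)(8.086×10^-5) / 8.710×10^-7 = 0.965

Ω = 0.965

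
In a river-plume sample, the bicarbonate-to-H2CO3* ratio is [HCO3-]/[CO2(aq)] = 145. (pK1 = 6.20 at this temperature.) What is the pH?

pH = 8.36

From K1 = [H⁺][HCO3-]/[CO2(aq)]:  pH = pK1 + log₁₀([HCO3-]/[CO2(aq)])
log₁₀(145) = +2.161
pH = 6.20 + (+2.161) = 8.36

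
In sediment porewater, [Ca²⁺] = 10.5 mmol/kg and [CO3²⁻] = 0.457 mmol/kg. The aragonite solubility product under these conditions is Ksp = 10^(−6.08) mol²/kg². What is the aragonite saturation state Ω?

Ksp = 10^(−6.08) = 8.318×10^-7
Ω = [Ca²⁺][CO3²⁻]/Ksp = (10.5×10^-3)(0.457×10^-3) / 8.318×10^-7 = 5.77

Ω = 5.77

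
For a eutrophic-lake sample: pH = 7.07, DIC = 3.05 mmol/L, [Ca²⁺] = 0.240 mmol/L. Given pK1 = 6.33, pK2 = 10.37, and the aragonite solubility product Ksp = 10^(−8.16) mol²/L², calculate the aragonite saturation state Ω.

α₂ = 1 / (1 + [H⁺]/K2 + [H⁺]²/(K1K2)) = 1 / (1 + 10^+3.30 + 10^+2.56)
   = 1 / (1 + 1995.3 + 363.08) = 1/2359.3 = 0.0004238
[CO3²⁻] = α₂ × DIC = 0.0004238 × 3.05 = 0.001293 mmol/L = 1.293 μmol/L
Ksp = 10^(−8.16) = 6.918×10^-9
Ω = [Ca²⁺][CO3²⁻]/Ksp = (0.240×10^-3)(1.293×10^-6) / 6.918×10^-9 = 0.0448

Ω = 0.0448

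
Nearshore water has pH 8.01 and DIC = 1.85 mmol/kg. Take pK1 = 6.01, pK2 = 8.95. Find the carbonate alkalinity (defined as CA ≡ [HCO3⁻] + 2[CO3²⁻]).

CA = [HCO3⁻] + 2[CO3²⁻] = (α₁ + 2α₂)·DIC
At pH 8.01: [H⁺]/K1 = 10^-2.00 = 0.010000, K2/[H⁺] = 10^-0.94 = 0.11482
α₁ = 1/(1 + 0.010000 + 0.11482) = 1/1.1248 = 0.8890; α₂ = α₁·K2/[H⁺] = 0.1021
α₁ + 2α₂ = 1.0932
CA = 1.0932 × 1.85 = 2.02 mmol/kg

CA = 2.02 mmol/kg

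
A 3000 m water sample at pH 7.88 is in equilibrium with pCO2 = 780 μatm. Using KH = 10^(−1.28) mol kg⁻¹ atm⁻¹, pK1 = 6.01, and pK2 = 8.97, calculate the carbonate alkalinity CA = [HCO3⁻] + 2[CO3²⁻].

[CO2*] = KH · pCO2 = 10^(−1.28) × 780×10^-6 = 4.093×10^-5 mol/kg
α₀ = 1/(1 + K1/[H⁺] + K1K2/[H⁺]²) = 1/(1 + 10^+1.87 + 10^+0.78) = 0.01232
DIC = [CO2*]/α₀ = 4.093×10^-5 / 0.01232 = 3.322 mmol/kg
CA = (α₁ + 2α₂)·DIC = (0.9134 + 2×0.07425) × 3.322 = 3.53 mmol/kg

CA = 3.53 mmol/kg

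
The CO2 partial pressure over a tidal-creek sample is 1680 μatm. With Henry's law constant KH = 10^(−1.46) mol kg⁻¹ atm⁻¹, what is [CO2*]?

KH = 10^(−1.46) = 3.467×10^-2 mol kg⁻¹ atm⁻¹
[CO2*] = KH · pCO2 = 3.467×10^-2 × 1680×10^-6 atm = 5.83×10^-5 mol/kg

[CO2*] = 58.3 μmol/kg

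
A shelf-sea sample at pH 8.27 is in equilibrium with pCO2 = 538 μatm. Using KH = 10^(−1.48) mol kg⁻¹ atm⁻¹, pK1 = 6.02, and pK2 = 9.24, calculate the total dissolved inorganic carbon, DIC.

[CO2*] = KH · pCO2 = 10^(−1.48) × 538×10^-6 = 1.781×10^-5 mol/kg
α₀ = 1/(1 + K1/[H⁺] + K1K2/[H⁺]²) = 1/(1 + 10^+2.25 + 10^+1.28) = 0.005054
DIC = [CO2*]/α₀ = 1.781×10^-5 / 0.005054 = 3.53 mmol/kg

DIC = 3.53 mmol/kg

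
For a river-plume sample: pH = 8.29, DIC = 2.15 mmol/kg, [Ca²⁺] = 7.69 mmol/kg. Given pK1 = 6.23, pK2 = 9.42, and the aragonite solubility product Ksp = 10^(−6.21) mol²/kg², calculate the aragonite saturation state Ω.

α₂ = 1 / (1 + [H⁺]/K2 + [H⁺]²/(K1K2)) = 1 / (1 + 10^+1.13 + 10^-0.93)
   = 1 / (1 + 13.490 + 0.11749) = 1/14.607 = 0.06846
[CO3²⁻] = α₂ × DIC = 0.06846 × 2.15 = 0.1472 mmol/kg
Ksp = 10^(−6.21) = 6.166×10^-7
Ω = [Ca²⁺][CO3²⁻]/Ksp = (7.69×10^-3)(1.472×10^-4) / 6.166×10^-7 = 1.84

Ω = 1.84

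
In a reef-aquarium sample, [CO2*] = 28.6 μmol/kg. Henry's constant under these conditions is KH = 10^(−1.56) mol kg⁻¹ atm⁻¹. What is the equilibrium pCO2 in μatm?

KH = 10^(−1.56) = 2.754×10^-2 mol kg⁻¹ atm⁻¹
pCO2 = [CO2*]/KH = 28.6×10^-6 / 2.754×10^-2 = 1.04×10^-3 atm = 1040 μatm

pCO2 = 1040 μatm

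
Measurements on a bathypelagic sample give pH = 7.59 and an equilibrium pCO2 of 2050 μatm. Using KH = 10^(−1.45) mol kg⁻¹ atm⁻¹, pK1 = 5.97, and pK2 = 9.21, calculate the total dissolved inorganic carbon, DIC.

DIC = 3.18 mmol/kg

[CO2*] = KH · pCO2 = 10^(−1.45) × 2050×10^-6 = 7.274×10^-5 mol/kg
α₀ = 1/(1 + K1/[H⁺] + K1K2/[H⁺]²) = 1/(1 + 10^+1.62 + 10^+0.00) = 0.02289
DIC = [CO2*]/α₀ = 7.274×10^-5 / 0.02289 = 3.18 mmol/kg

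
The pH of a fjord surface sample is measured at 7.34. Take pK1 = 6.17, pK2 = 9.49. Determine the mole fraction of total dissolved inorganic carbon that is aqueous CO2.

α₀ = 1 / (1 + K1/[H⁺] + K1K2/[H⁺]²) = 1 / (1 + 10^+1.17 + 10^-0.98)
   = 1 / (1 + 14.791 + 0.10471) = 1/15.896 = 0.06291

α₀ = 0.0629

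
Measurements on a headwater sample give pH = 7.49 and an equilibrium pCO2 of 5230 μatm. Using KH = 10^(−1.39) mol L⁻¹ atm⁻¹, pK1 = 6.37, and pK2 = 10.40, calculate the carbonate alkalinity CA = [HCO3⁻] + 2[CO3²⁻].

[CO2*] = KH · pCO2 = 10^(−1.39) × 5230×10^-6 = 2.131×10^-4 mol/L
α₀ = 1/(1 + K1/[H⁺] + K1K2/[H⁺]²) = 1/(1 + 10^+1.12 + 10^-1.79) = 0.07043
DIC = [CO2*]/α₀ = 2.131×10^-4 / 0.07043 = 3.025 mmol/L
CA = (α₁ + 2α₂)·DIC = (0.9284 + 2×0.001142) × 3.025 = 2.82 mmol/L

CA = 2.82 mmol/L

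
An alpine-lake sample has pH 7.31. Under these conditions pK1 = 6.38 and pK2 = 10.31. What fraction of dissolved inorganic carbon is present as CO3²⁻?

α₂ = 0.000894

α₂ = 1 / (1 + [H⁺]/K2 + [H⁺]²/(K1K2)) = 1 / (1 + 10^+3.00 + 10^+2.07)
   = 1 / (1 + 1000.0 + 117.49) = 1/1118.5 = 0.0008941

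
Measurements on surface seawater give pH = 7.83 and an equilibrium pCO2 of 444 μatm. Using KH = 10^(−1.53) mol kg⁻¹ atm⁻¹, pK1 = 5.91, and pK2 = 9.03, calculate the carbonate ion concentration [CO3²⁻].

[CO3²⁻] = 0.0688 mmol/kg

[CO2*] = KH · pCO2 = 10^(−1.53) × 444×10^-6 = 1.310×10^-5 mol/kg
α₀ = 1/(1 + K1/[H⁺] + K1K2/[H⁺]²) = 1/(1 + 10^+1.92 + 10^+0.72) = 0.01118
DIC = [CO2*]/α₀ = 1.310×10^-5 / 0.01118 = 1.172 mmol/kg
[CO3²⁻] = α₂·DIC; α₂ = 0.05869, so [CO3²⁻] = 0.05869 × 1.172 = 0.0688 mmol/kg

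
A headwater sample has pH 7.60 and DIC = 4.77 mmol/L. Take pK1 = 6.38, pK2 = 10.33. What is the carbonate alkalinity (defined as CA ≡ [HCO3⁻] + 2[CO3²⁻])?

CA = [HCO3⁻] + 2[CO3²⁻] = (α₁ + 2α₂)·DIC
At pH 7.60: [H⁺]/K1 = 10^-1.22 = 0.060256, K2/[H⁺] = 10^-2.73 = 0.0018621
α₁ = 1/(1 + 0.060256 + 0.0018621) = 1/1.0621 = 0.9415; α₂ = α₁·K2/[H⁺] = 0.001753
α₁ + 2α₂ = 0.9450
CA = 0.9450 × 4.77 = 4.51 mmol/L

CA = 4.51 mmol/L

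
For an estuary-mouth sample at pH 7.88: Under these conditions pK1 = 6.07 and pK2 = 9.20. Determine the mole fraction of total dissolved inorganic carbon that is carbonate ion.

α₂ = 0.0450

α₂ = 1 / (1 + [H⁺]/K2 + [H⁺]²/(K1K2)) = 1 / (1 + 10^+1.32 + 10^-0.49)
   = 1 / (1 + 20.893 + 0.32359) = 1/22.217 = 0.04501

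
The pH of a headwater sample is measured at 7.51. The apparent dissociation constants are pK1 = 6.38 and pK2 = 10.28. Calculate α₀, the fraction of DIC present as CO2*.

α₀ = 0.0689

α₀ = 1 / (1 + K1/[H⁺] + K1K2/[H⁺]²) = 1 / (1 + 10^+1.13 + 10^-1.64)
   = 1 / (1 + 13.490 + 0.022909) = 1/14.513 = 0.06891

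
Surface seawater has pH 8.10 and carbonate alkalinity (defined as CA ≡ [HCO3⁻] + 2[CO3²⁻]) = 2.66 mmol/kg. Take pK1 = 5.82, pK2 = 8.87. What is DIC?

DIC = 2.33 mmol/kg

CA = [HCO3⁻] + 2[CO3²⁻] = (α₁ + 2α₂)·DIC
At pH 8.10: [H⁺]/K1 = 10^-2.28 = 0.0052481, K2/[H⁺] = 10^-0.77 = 0.16982
α₁ = 1/(1 + 0.0052481 + 0.16982) = 1/1.1751 = 0.8510; α₂ = α₁·K2/[H⁺] = 0.1445
α₁ + 2α₂ = 1.1401
DIC = CA / (α₁ + 2α₂) = 2.66 / 1.1401 = 2.33 mmol/kg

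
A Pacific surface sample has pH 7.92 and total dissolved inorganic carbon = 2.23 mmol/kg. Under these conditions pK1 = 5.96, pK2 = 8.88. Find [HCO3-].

[HCO3⁻] = 1.99 mmol/kg

α₁ = 1 / (1 + [H⁺]/K1 + K2/[H⁺]) = 1 / (1 + 10^-1.96 + 10^-0.96)
   = 1 / (1 + 0.010965 + 0.10965) = 1/1.1206 = 0.8924
[HCO3⁻] = α₁ × DIC = 0.8924 × 2.23 = 1.99 mmol/kg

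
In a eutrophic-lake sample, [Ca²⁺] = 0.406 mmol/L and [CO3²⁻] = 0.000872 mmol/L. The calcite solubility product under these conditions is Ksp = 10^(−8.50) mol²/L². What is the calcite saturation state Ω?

Ω = 0.112

Ksp = 10^(−8.50) = 3.162×10^-9
Ω = [Ca²⁺][CO3²⁻]/Ksp = (0.406×10^-3)(0.000872×10^-3) / 3.162×10^-9 = 0.112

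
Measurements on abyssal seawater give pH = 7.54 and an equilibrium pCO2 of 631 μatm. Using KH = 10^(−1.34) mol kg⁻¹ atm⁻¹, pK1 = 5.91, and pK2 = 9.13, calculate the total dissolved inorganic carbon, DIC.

[CO2*] = KH · pCO2 = 10^(−1.34) × 631×10^-6 = 2.884×10^-5 mol/kg
α₀ = 1/(1 + K1/[H⁺] + K1K2/[H⁺]²) = 1/(1 + 10^+1.63 + 10^+0.04) = 0.02234
DIC = [CO2*]/α₀ = 2.884×10^-5 / 0.02234 = 1.29 mmol/kg

DIC = 1.29 mmol/kg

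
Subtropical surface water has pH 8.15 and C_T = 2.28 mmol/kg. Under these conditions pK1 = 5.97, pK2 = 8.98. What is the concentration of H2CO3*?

α₀ = 1 / (1 + K1/[H⁺] + K1K2/[H⁺]²) = 1 / (1 + 10^+2.18 + 10^+1.35)
   = 1 / (1 + 151.36 + 22.387) = 1/174.74 = 0.005723
[CO2*] = α₀ × DIC = 0.005723 × 2.28 = 0.0130 mmol/kg = 13.0 μmol/kg

[CO2*] = 13.0 μmol/kg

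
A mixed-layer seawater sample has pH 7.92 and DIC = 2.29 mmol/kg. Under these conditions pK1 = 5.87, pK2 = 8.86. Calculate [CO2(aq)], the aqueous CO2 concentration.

α₀ = 1 / (1 + K1/[H⁺] + K1K2/[H⁺]²) = 1 / (1 + 10^+2.05 + 10^+1.11)
   = 1 / (1 + 112.20 + 12.882) = 1/126.08 = 0.007931
[CO2*] = α₀ × DIC = 0.007931 × 2.29 = 0.0182 mmol/kg = 18.2 μmol/kg

[CO2*] = 18.2 μmol/kg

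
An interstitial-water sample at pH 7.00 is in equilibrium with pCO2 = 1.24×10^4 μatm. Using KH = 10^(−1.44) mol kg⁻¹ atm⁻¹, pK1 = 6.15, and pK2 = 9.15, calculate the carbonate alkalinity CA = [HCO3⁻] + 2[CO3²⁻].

[CO2*] = KH · pCO2 = 10^(−1.44) × 1.24×10^4×10^-6 = 4.502×10^-4 mol/kg
α₀ = 1/(1 + K1/[H⁺] + K1K2/[H⁺]²) = 1/(1 + 10^+0.85 + 10^-1.30) = 0.1230
DIC = [CO2*]/α₀ = 4.502×10^-4 / 0.1230 = 3.660 mmol/kg
CA = (α₁ + 2α₂)·DIC = (0.8708 + 2×0.006165) × 3.660 = 3.23 mmol/kg

CA = 3.23 mmol/kg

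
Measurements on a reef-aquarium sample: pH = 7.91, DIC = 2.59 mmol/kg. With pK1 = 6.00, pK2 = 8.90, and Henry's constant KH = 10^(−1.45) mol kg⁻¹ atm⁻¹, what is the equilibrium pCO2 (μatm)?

α₀ = 1 / (1 + K1/[H⁺] + K1K2/[H⁺]²) = 1 / (1 + 10^+1.91 + 10^+0.92)
   = 1 / (1 + 81.283 + 8.3176) = 1/90.601 = 0.01104
[CO2*] = α₀ × DIC = 0.01104 × 2.59 = 0.02859 mmol/kg
pCO2 = [CO2*]/KH = 2.859×10^-5 / 3.548×10^-2 = 806 μatm

pCO2 = 806 μatm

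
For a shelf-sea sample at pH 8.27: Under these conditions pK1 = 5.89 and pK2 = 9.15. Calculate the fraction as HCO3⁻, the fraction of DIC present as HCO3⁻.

α₁ = 1 / (1 + [H⁺]/K1 + K2/[H⁺]) = 1 / (1 + 10^-2.38 + 10^-0.88)
   = 1 / (1 + 0.0041687 + 0.13183) = 1/1.1360 = 0.8803

α₁ = 0.880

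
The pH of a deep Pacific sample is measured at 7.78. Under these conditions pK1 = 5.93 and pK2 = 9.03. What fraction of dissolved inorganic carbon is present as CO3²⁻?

α₂ = 0.0525

α₂ = 1 / (1 + [H⁺]/K2 + [H⁺]²/(K1K2)) = 1 / (1 + 10^+1.25 + 10^-0.60)
   = 1 / (1 + 17.783 + 0.25119) = 1/19.034 = 0.05254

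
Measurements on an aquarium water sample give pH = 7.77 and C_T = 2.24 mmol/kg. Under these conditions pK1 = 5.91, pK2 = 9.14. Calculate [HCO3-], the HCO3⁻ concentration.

α₁ = 1 / (1 + [H⁺]/K1 + K2/[H⁺]) = 1 / (1 + 10^-1.86 + 10^-1.37)
   = 1 / (1 + 0.013804 + 0.042658) = 1/1.0565 = 0.9466
[HCO3⁻] = α₁ × DIC = 0.9466 × 2.24 = 2.12 mmol/kg

[HCO3⁻] = 2.12 mmol/kg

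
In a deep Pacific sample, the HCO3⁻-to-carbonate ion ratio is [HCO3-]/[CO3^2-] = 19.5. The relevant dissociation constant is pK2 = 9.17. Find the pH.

pH = 7.88

From K2 = [H⁺][CO3^2-]/[HCO3-]:  pH = pK2 − log₁₀([HCO3-]/[CO3^2-])
log₁₀(19.5) = +1.290
pH = 9.17 − (+1.290) = 7.88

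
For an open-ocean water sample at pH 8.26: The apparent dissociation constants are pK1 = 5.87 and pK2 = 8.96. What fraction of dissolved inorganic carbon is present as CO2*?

α₀ = 0.00338

α₀ = 1 / (1 + K1/[H⁺] + K1K2/[H⁺]²) = 1 / (1 + 10^+2.39 + 10^+1.69)
   = 1 / (1 + 245.47 + 48.978) = 1/295.45 = 0.003385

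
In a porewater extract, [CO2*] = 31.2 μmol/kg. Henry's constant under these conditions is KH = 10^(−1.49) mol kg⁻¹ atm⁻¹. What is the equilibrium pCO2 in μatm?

pCO2 = 964 μatm

KH = 10^(−1.49) = 3.236×10^-2 mol kg⁻¹ atm⁻¹
pCO2 = [CO2*]/KH = 31.2×10^-6 / 3.236×10^-2 = 9.64×10^-4 atm = 964 μatm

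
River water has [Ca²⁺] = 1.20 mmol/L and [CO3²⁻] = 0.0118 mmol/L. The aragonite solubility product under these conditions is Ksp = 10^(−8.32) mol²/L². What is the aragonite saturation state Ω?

Ksp = 10^(−8.32) = 4.786×10^-9
Ω = [Ca²⁺][CO3²⁻]/Ksp = (1.20×10^-3)(0.0118×10^-3) / 4.786×10^-9 = 2.96

Ω = 2.96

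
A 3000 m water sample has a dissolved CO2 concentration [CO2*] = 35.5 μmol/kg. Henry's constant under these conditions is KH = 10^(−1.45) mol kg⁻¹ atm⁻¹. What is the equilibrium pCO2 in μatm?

KH = 10^(−1.45) = 3.548×10^-2 mol kg⁻¹ atm⁻¹
pCO2 = [CO2*]/KH = 35.5×10^-6 / 3.548×10^-2 = 1.00×10^-3 atm = 1000 μatm

pCO2 = 1000 μatm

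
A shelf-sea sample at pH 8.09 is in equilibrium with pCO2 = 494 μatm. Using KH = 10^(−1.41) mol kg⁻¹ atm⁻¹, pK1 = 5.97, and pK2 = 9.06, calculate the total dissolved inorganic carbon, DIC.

[CO2*] = KH · pCO2 = 10^(−1.41) × 494×10^-6 = 1.922×10^-5 mol/kg
α₀ = 1/(1 + K1/[H⁺] + K1K2/[H⁺]²) = 1/(1 + 10^+2.12 + 10^+1.15) = 0.006805
DIC = [CO2*]/α₀ = 1.922×10^-5 / 0.006805 = 2.82 mmol/kg

DIC = 2.82 mmol/kg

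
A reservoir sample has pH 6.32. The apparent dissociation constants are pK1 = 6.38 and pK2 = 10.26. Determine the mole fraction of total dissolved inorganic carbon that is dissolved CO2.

α₀ = 1 / (1 + K1/[H⁺] + K1K2/[H⁺]²) = 1 / (1 + 10^-0.06 + 10^-4.00)
   = 1 / (1 + 0.87096 + 0.00010000) = 1/1.8711 = 0.5345

α₀ = 0.534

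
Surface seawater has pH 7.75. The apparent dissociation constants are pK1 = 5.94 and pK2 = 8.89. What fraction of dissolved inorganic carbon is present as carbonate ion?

α₂ = 0.0666

α₂ = 1 / (1 + [H⁺]/K2 + [H⁺]²/(K1K2)) = 1 / (1 + 10^+1.14 + 10^-0.67)
   = 1 / (1 + 13.804 + 0.21380) = 1/15.018 = 0.06659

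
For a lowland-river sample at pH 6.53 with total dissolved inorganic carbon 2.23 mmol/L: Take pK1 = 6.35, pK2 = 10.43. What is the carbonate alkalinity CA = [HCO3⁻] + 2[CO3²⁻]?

CA = 1.34 mmol/L

CA = [HCO3⁻] + 2[CO3²⁻] = (α₁ + 2α₂)·DIC
At pH 6.53: [H⁺]/K1 = 10^-0.18 = 0.66069, K2/[H⁺] = 10^-3.90 = 0.00012589
α₁ = 1/(1 + 0.66069 + 0.00012589) = 1/1.6608 = 0.6021; α₂ = α₁·K2/[H⁺] = 7.580×10^-5
α₁ + 2α₂ = 0.6023
CA = 0.6023 × 2.23 = 1.34 mmol/L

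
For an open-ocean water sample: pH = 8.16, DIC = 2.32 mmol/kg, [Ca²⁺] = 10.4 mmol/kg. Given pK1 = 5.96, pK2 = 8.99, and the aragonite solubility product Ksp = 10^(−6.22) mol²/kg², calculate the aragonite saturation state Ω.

α₂ = 1 / (1 + [H⁺]/K2 + [H⁺]²/(K1K2)) = 1 / (1 + 10^+0.83 + 10^-1.37)
   = 1 / (1 + 6.7608 + 0.042658) = 1/7.8035 = 0.1281
[CO3²⁻] = α₂ × DIC = 0.1281 × 2.32 = 0.2973 mmol/kg
Ksp = 10^(−6.22) = 6.026×10^-7
Ω = [Ca²⁺][CO3²⁻]/Ksp = (10.4×10^-3)(2.973×10^-4) / 6.026×10^-7 = 5.13

Ω = 5.13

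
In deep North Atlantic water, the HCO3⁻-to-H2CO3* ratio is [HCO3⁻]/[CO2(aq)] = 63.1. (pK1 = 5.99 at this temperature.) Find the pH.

From K1 = [H⁺][HCO3⁻]/[CO2(aq)]:  pH = pK1 + log₁₀([HCO3⁻]/[CO2(aq)])
log₁₀(63.1) = +1.800
pH = 5.99 + (+1.800) = 7.79

pH = 7.79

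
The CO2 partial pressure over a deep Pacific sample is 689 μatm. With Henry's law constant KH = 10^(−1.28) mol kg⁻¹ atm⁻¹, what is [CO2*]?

KH = 10^(−1.28) = 5.248×10^-2 mol kg⁻¹ atm⁻¹
[CO2*] = KH · pCO2 = 5.248×10^-2 × 689×10^-6 atm = 3.62×10^-5 mol/kg

[CO2*] = 36.2 μmol/kg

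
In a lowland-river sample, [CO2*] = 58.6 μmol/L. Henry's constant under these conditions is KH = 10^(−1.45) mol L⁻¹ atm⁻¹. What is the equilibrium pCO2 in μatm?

pCO2 = 1650 μatm

KH = 10^(−1.45) = 3.548×10^-2 mol L⁻¹ atm⁻¹
pCO2 = [CO2*]/KH = 58.6×10^-6 / 3.548×10^-2 = 1.65×10^-3 atm = 1650 μatm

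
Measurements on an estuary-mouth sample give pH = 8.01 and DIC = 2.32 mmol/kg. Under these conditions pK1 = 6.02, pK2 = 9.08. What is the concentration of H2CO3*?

α₀ = 1 / (1 + K1/[H⁺] + K1K2/[H⁺]²) = 1 / (1 + 10^+1.99 + 10^+0.92)
   = 1 / (1 + 97.724 + 8.3176) = 1/107.04 = 0.009342
[CO2*] = α₀ × DIC = 0.009342 × 2.32 = 0.0217 mmol/kg

[CO2*] = 0.0217 mmol/kg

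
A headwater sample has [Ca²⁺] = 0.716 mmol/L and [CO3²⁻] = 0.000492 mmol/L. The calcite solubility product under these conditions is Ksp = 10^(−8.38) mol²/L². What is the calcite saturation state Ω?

Ω = 0.0845

Ksp = 10^(−8.38) = 4.169×10^-9
Ω = [Ca²⁺][CO3²⁻]/Ksp = (0.716×10^-3)(0.000492×10^-3) / 4.169×10^-9 = 0.0845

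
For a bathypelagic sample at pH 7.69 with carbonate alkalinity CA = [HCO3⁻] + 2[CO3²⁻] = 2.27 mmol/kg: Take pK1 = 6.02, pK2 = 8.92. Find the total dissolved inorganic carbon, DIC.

DIC = 2.19 mmol/kg

CA = [HCO3⁻] + 2[CO3²⁻] = (α₁ + 2α₂)·DIC
At pH 7.69: [H⁺]/K1 = 10^-1.67 = 0.021380, K2/[H⁺] = 10^-1.23 = 0.058884
α₁ = 1/(1 + 0.021380 + 0.058884) = 1/1.0803 = 0.9257; α₂ = α₁·K2/[H⁺] = 0.05451
α₁ + 2α₂ = 1.0347
DIC = CA / (α₁ + 2α₂) = 2.27 / 1.0347 = 2.19 mmol/kg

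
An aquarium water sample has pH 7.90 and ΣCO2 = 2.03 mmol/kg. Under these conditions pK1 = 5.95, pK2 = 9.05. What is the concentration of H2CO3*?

α₀ = 1 / (1 + K1/[H⁺] + K1K2/[H⁺]²) = 1 / (1 + 10^+1.95 + 10^+0.80)
   = 1 / (1 + 89.125 + 6.3096) = 1/96.435 = 0.01037
[CO2*] = α₀ × DIC = 0.01037 × 2.03 = 0.0211 mmol/kg

[CO2*] = 0.0211 mmol/kg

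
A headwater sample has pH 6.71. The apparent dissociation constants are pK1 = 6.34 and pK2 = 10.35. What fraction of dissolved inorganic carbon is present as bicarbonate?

α₁ = 0.701

α₁ = 1 / (1 + [H⁺]/K1 + K2/[H⁺]) = 1 / (1 + 10^-0.37 + 10^-3.64)
   = 1 / (1 + 0.42658 + 0.00022909) = 1/1.4268 = 0.7009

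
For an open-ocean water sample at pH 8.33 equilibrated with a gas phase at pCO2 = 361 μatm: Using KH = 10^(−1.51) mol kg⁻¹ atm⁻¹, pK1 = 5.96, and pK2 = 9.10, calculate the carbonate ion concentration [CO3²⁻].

[CO2*] = KH · pCO2 = 10^(−1.51) × 361×10^-6 = 1.116×10^-5 mol/kg
α₀ = 1/(1 + K1/[H⁺] + K1K2/[H⁺]²) = 1/(1 + 10^+2.37 + 10^+1.60) = 0.003633
DIC = [CO2*]/α₀ = 1.116×10^-5 / 0.003633 = 3.070 mmol/kg
[CO3²⁻] = α₂·DIC; α₂ = 0.1446, so [CO3²⁻] = 0.1446 × 3.070 = 0.444 mmol/kg

[CO3²⁻] = 0.444 mmol/kg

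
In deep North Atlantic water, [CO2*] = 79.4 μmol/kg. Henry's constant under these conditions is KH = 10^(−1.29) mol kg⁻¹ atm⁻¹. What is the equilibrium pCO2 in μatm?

pCO2 = 1550 μatm

KH = 10^(−1.29) = 5.129×10^-2 mol kg⁻¹ atm⁻¹
pCO2 = [CO2*]/KH = 79.4×10^-6 / 5.129×10^-2 = 1.55×10^-3 atm = 1550 μatm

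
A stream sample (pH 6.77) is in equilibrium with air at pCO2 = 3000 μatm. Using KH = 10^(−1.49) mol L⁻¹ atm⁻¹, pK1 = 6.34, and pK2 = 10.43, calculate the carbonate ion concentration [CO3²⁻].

[CO2*] = KH · pCO2 = 10^(−1.49) × 3000×10^-6 = 9.708×10^-5 mol/L
α₀ = 1/(1 + K1/[H⁺] + K1K2/[H⁺]²) = 1/(1 + 10^+0.43 + 10^-3.23) = 0.2708
DIC = [CO2*]/α₀ = 9.708×10^-5 / 0.2708 = 0.3584 mmol/L
[CO3²⁻] = α₂·DIC; α₂ = 0.0001595, so [CO3²⁻] = 0.0001595 × 0.3584 = 5.72×10^-5 mmol/L = 0.0572 μmol/L

[CO3²⁻] = 0.0572 μmol/L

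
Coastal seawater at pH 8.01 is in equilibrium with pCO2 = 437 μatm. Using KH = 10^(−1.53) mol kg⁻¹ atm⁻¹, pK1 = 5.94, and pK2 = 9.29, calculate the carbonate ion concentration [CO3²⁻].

[CO3²⁻] = 0.0795 mmol/kg

[CO2*] = KH · pCO2 = 10^(−1.53) × 437×10^-6 = 1.290×10^-5 mol/kg
α₀ = 1/(1 + K1/[H⁺] + K1K2/[H⁺]²) = 1/(1 + 10^+2.07 + 10^+0.79) = 0.008022
DIC = [CO2*]/α₀ = 1.290×10^-5 / 0.008022 = 1.608 mmol/kg
[CO3²⁻] = α₂·DIC; α₂ = 0.04946, so [CO3²⁻] = 0.04946 × 1.608 = 0.0795 mmol/kg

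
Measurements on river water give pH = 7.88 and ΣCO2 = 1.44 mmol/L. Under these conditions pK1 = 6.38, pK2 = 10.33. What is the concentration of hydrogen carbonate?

[HCO3⁻] = 1.39 mmol/L

α₁ = 1 / (1 + [H⁺]/K1 + K2/[H⁺]) = 1 / (1 + 10^-1.50 + 10^-2.45)
   = 1 / (1 + 0.031623 + 0.0035481) = 1/1.0352 = 0.9660
[HCO3⁻] = α₁ × DIC = 0.9660 × 1.44 = 1.39 mmol/L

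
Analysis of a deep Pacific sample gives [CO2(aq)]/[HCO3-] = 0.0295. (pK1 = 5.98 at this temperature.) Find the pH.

From K1 = [H⁺][HCO3-]/[CO2(aq)]:  pH = pK1 − log₁₀([CO2(aq)]/[HCO3-])
log₁₀(0.0295) = -1.530
pH = 5.98 − (-1.530) = 7.51

pH = 7.51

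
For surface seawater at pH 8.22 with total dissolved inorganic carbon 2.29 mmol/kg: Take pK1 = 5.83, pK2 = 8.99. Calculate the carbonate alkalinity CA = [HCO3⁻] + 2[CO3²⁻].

CA = 2.61 mmol/kg

CA = [HCO3⁻] + 2[CO3²⁻] = (α₁ + 2α₂)·DIC
At pH 8.22: [H⁺]/K1 = 10^-2.39 = 0.0040738, K2/[H⁺] = 10^-0.77 = 0.16982
α₁ = 1/(1 + 0.0040738 + 0.16982) = 1/1.1739 = 0.8519; α₂ = α₁·K2/[H⁺] = 0.1447
α₁ + 2α₂ = 1.1412
CA = 1.1412 × 2.29 = 2.61 mmol/kg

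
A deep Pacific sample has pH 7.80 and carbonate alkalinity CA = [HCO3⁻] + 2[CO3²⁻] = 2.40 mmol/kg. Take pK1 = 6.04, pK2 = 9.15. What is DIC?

CA = [HCO3⁻] + 2[CO3²⁻] = (α₁ + 2α₂)·DIC
At pH 7.80: [H⁺]/K1 = 10^-1.76 = 0.017378, K2/[H⁺] = 10^-1.35 = 0.044668
α₁ = 1/(1 + 0.017378 + 0.044668) = 1/1.0620 = 0.9416; α₂ = α₁·K2/[H⁺] = 0.04206
α₁ + 2α₂ = 1.0257
DIC = CA / (α₁ + 2α₂) = 2.40 / 1.0257 = 2.34 mmol/kg

DIC = 2.34 mmol/kg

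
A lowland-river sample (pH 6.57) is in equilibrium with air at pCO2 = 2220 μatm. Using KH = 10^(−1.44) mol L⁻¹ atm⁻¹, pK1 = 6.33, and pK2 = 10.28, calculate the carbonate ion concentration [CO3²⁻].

[CO2*] = KH · pCO2 = 10^(−1.44) × 2220×10^-6 = 8.060×10^-5 mol/L
α₀ = 1/(1 + K1/[H⁺] + K1K2/[H⁺]²) = 1/(1 + 10^+0.24 + 10^-3.47) = 0.3652
DIC = [CO2*]/α₀ = 8.060×10^-5 / 0.3652 = 0.2207 mmol/L
[CO3²⁻] = α₂·DIC; α₂ = 0.0001237, so [CO3²⁻] = 0.0001237 × 0.2207 = 2.73×10^-5 mmol/L = 0.0273 μmol/L

[CO3²⁻] = 0.0273 μmol/L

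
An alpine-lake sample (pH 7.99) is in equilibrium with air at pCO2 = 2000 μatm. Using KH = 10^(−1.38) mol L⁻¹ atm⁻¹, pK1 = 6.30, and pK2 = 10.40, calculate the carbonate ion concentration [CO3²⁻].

[CO2*] = KH · pCO2 = 10^(−1.38) × 2000×10^-6 = 8.337×10^-5 mol/L
α₀ = 1/(1 + K1/[H⁺] + K1K2/[H⁺]²) = 1/(1 + 10^+1.69 + 10^-0.72) = 0.01993
DIC = [CO2*]/α₀ = 8.337×10^-5 / 0.01993 = 4.183 mmol/L
[CO3²⁻] = α₂·DIC; α₂ = 0.003798, so [CO3²⁻] = 0.003798 × 4.183 = 0.0159 mmol/L = 15.9 μmol/L

[CO3²⁻] = 15.9 μmol/L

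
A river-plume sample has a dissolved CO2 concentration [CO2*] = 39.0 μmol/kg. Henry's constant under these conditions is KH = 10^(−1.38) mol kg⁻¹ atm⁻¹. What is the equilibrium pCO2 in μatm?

pCO2 = 936 μatm

KH = 10^(−1.38) = 4.169×10^-2 mol kg⁻¹ atm⁻¹
pCO2 = [CO2*]/KH = 39.0×10^-6 / 4.169×10^-2 = 9.36×10^-4 atm = 936 μatm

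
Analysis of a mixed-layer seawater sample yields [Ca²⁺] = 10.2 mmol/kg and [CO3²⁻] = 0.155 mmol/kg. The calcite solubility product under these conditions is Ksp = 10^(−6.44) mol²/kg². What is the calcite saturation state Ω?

Ksp = 10^(−6.44) = 3.631×10^-7
Ω = [Ca²⁺][CO3²⁻]/Ksp = (10.2×10^-3)(0.155×10^-3) / 3.631×10^-7 = 4.35

Ω = 4.35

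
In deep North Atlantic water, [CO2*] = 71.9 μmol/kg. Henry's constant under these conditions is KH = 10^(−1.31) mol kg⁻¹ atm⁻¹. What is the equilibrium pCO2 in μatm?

pCO2 = 1470 μatm

KH = 10^(−1.31) = 4.898×10^-2 mol kg⁻¹ atm⁻¹
pCO2 = [CO2*]/KH = 71.9×10^-6 / 4.898×10^-2 = 1.47×10^-3 atm = 1470 μatm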